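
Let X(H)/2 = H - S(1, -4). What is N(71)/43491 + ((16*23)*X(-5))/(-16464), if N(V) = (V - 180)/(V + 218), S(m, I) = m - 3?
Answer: 757709/5650239 ≈ 0.13410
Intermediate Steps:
S(m, I) = -3 + m
X(H) = 4 + 2*H (X(H) = 2*(H - (-3 + 1)) = 2*(H - 1*(-2)) = 2*(H + 2) = 2*(2 + H) = 4 + 2*H)
N(V) = (-180 + V)/(218 + V)
N(71)/43491 + ((16*23)*X(-5))/(-16464) = ((-180 + 71)/(218 + 71))/43491 + ((16*23)*(4 + 2*(-5)))/(-16464) = (-109/289)*(1/43491) + (368*(4 - 10))*(-1/16464) = ((1/289)*(-109))*(1/43491) + (368*(-6))*(-1/16464) = -109/289*1/43491 - 2208*(-1/16464) = -1/115311 + 46/343 = 757709/5650239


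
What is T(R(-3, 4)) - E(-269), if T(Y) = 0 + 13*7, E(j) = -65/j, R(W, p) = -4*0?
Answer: 24414/269 ≈ 90.758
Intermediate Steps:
R(W, p) = 0
T(Y) = 91 (T(Y) = 0 + 91 = 91)
T(R(-3, 4)) - E(-269) = 91 - (-65)/(-269) = 91 - (-65)*(-1)/269 = 91 - 1*65/269 = 91 - 65/269 = 24414/269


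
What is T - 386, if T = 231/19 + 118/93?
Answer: -658337/1767 ≈ -372.57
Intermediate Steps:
T = 23725/1767 (T = 231*(1/19) + 118*(1/93) = 231/19 + 118/93 = 23725/1767 ≈ 13.427)
T - 386 = 23725/1767 - 386 = -658337/1767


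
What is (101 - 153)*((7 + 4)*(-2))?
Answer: 1144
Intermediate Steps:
(101 - 153)*((7 + 4)*(-2)) = -572*(-2) = -52*(-22) = 1144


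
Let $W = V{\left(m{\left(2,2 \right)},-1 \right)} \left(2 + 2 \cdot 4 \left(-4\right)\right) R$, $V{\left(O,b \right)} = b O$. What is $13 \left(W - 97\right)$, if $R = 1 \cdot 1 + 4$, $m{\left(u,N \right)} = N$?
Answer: $2639$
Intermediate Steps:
$V{\left(O,b \right)} = O b$
$R = 5$ ($R = 1 + 4 = 5$)
$W = 300$ ($W = 2 \left(-1\right) \left(2 + 2 \cdot 4 \left(-4\right)\right) 5 = - 2 \left(2 + 2 \left(-16\right)\right) 5 = - 2 \left(2 - 32\right) 5 = \left(-2\right) \left(-30\right) 5 = 60 \cdot 5 = 300$)
$13 \left(W - 97\right) = 13 \left(300 - 97\right) = 13 \cdot 203 = 2639$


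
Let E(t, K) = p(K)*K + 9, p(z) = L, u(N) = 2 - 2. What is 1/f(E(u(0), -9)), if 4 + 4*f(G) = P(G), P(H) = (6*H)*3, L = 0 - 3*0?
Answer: 2/79 ≈ 0.025316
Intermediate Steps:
u(N) = 0
L = 0 (L = 0 + 0 = 0)
p(z) = 0
P(H) = 18*H
E(t, K) = 9 (E(t, K) = 0*K + 9 = 0 + 9 = 9)
f(G) = -1 + 9*G/2 (f(G) = -1 + (18*G)/4 = -1 + 9*G/2)
1/f(E(u(0), -9)) = 1/(-1 + (9/2)*9) = 1/(-1 + 81/2) = 1/(79/2) = 2/79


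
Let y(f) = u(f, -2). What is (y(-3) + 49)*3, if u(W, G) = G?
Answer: 141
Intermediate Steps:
y(f) = -2
(y(-3) + 49)*3 = (-2 + 49)*3 = 47*3 = 141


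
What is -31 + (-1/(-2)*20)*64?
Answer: 609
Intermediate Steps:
-31 + (-1/(-2)*20)*64 = -31 + (-1*(-1/2)*20)*64 = -31 + ((1/2)*20)*64 = -31 + 10*64 = -31 + 640 = 609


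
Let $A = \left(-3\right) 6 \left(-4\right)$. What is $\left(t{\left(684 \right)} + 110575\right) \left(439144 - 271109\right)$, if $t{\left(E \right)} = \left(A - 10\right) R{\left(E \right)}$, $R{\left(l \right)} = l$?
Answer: $25706498405$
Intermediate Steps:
$A = 72$ ($A = \left(-18\right) \left(-4\right) = 72$)
$t{\left(E \right)} = 62 E$ ($t{\left(E \right)} = \left(72 - 10\right) E = 62 E$)
$\left(t{\left(684 \right)} + 110575\right) \left(439144 - 271109\right) = \left(62 \cdot 684 + 110575\right) \left(439144 - 271109\right) = \left(42408 + 110575\right) 168035 = 152983 \cdot 168035 = 25706498405$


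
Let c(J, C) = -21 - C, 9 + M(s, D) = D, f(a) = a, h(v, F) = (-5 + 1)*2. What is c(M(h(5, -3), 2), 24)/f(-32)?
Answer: 45/32 ≈ 1.4063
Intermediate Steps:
h(v, F) = -8 (h(v, F) = -4*2 = -8)
M(s, D) = -9 + D
c(M(h(5, -3), 2), 24)/f(-32) = (-21 - 1*24)/(-32) = (-21 - 24)*(-1/32) = -45*(-1/32) = 45/32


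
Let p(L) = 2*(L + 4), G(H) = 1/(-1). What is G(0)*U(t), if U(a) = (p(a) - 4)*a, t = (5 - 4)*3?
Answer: -30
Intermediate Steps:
G(H) = -1
t = 3 (t = 1*3 = 3)
p(L) = 8 + 2*L (p(L) = 2*(4 + L) = 8 + 2*L)
U(a) = a*(4 + 2*a) (U(a) = ((8 + 2*a) - 4)*a = (4 + 2*a)*a = a*(4 + 2*a))
G(0)*U(t) = -2*3*(2 + 3) = -2*3*5 = -1*30 = -30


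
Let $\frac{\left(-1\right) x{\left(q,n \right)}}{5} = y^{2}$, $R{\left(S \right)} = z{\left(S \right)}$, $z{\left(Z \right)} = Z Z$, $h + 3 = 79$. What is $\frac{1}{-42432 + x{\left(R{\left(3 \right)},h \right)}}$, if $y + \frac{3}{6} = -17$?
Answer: $- \frac{4}{175853} \approx -2.2746 \cdot 10^{-5}$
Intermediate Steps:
$y = - \frac{35}{2}$ ($y = - \frac{1}{2} - 17 = - \frac{35}{2} \approx -17.5$)
$h = 76$ ($h = -3 + 79 = 76$)
$z{\left(Z \right)} = Z^{2}$
$R{\left(S \right)} = S^{2}$
$x{\left(q,n \right)} = - \frac{6125}{4}$ ($x{\left(q,n \right)} = - 5 \left(- \frac{35}{2}\right)^{2} = \left(-5\right) \frac{1225}{4} = - \frac{6125}{4}$)
$\frac{1}{-42432 + x{\left(R{\left(3 \right)},h \right)}} = \frac{1}{-42432 - \frac{6125}{4}} = \frac{1}{- \frac{175853}{4}} = - \frac{4}{175853}$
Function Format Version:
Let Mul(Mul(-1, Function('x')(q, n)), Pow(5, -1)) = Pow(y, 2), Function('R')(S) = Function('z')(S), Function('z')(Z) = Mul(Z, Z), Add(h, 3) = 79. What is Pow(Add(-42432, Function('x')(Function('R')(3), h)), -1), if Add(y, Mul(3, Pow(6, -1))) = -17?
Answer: Rational(-4, 175853) ≈ -2.2746e-5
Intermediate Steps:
y = Rational(-35, 2) (y = Add(Rational(-1, 2), -17) = Rational(-35, 2) ≈ -17.500)
h = 76 (h = Add(-3, 79) = 76)
Function('z')(Z) = Pow(Z, 2)
Function('R')(S) = Pow(S, 2)
Function('x')(q, n) = Rational(-6125, 4) (Function('x')(q, n) = Mul(-5, Pow(Rational(-35, 2), 2)) = Mul(-5, Rational(1225, 4)) = Rational(-6125, 4))
Pow(Add(-42432, Function('x')(Function('R')(3), h)), -1) = Pow(Add(-42432, Rational(-6125, 4)), -1) = Pow(Rational(-175853, 4), -1) = Rational(-4, 175853)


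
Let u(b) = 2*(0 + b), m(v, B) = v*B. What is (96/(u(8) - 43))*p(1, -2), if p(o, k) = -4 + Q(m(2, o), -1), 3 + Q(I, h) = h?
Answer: 256/9 ≈ 28.444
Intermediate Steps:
m(v, B) = B*v
Q(I, h) = -3 + h
p(o, k) = -8 (p(o, k) = -4 + (-3 - 1) = -4 - 4 = -8)
u(b) = 2*b
(96/(u(8) - 43))*p(1, -2) = (96/(2*8 - 43))*(-8) = (96/(16 - 43))*(-8) = (96/(-27))*(-8) = -1/27*96*(-8) = -32/9*(-8) = 256/9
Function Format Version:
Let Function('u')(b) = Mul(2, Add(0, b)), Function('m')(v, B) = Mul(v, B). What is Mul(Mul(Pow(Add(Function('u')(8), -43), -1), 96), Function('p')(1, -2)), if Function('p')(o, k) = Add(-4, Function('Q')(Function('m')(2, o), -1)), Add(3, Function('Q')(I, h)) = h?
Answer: Rational(256, 9) ≈ 28.444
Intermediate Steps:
Function('m')(v, B) = Mul(B, v)
Function('Q')(I, h) = Add(-3, h)
Function('p')(o, k) = -8 (Function('p')(o, k) = Add(-4, Add(-3, -1)) = Add(-4, -4) = -8)
Function('u')(b) = Mul(2, b)
Mul(Mul(Pow(Add(Function('u')(8), -43), -1), 96), Function('p')(1, -2)) = Mul(Mul(Pow(Add(Mul(2, 8), -43), -1), 96), -8) = Mul(Mul(Pow(Add(16, -43), -1), 96), -8) = Mul(Mul(Pow(-27, -1), 96), -8) = Mul(Mul(Rational(-1, 27), 96), -8) = Mul(Rational(-32, 9), -8) = Rational(256, 9)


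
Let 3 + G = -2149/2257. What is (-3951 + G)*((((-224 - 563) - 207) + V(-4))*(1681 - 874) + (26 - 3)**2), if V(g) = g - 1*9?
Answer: 7249248683240/2257 ≈ 3.2119e+9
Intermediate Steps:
V(g) = -9 + g (V(g) = g - 9 = -9 + g)
G = -8920/2257 (G = -3 - 2149/2257 = -8920/2257 ≈ -3.9521)
(-3951 + G)*((((-224 - 563) - 207) + V(-4))*(1681 - 874) + (26 - 3)**2) = (-3951 - 8920/2257)*((((-224 - 563) - 207) + (-9 - 4))*(1681 - 874) + (26 - 3)**2) = -8926327*(((-787 - 207) - 13)*807 + 23**2)/2257 = -8926327*((-994 - 13)*807 + 529)/2257 = -8926327*(-1007*807 + 529)/2257 = -8926327*(-812649 + 529)/2257 = -8926327/2257*(-812120) = 7249248683240/2257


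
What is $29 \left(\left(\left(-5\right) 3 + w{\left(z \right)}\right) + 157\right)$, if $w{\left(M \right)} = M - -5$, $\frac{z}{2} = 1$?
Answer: $4321$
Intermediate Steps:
$z = 2$ ($z = 2 \cdot 1 = 2$)
$w{\left(M \right)} = 5 + M$ ($w{\left(M \right)} = M + 5 = 5 + M$)
$29 \left(\left(\left(-5\right) 3 + w{\left(z \right)}\right) + 157\right) = 29 \left(\left(\left(-5\right) 3 + \left(5 + 2\right)\right) + 157\right) = 29 \left(\left(-15 + 7\right) + 157\right) = 29 \left(-8 + 157\right) = 29 \cdot 149 = 4321$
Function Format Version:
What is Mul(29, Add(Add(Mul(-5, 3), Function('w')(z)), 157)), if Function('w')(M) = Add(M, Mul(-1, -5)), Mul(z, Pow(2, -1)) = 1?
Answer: 4321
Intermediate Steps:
z = 2 (z = Mul(2, 1) = 2)
Function('w')(M) = Add(5, M) (Function('w')(M) = Add(M, 5) = Add(5, M))
Mul(29, Add(Add(Mul(-5, 3), Function('w')(z)), 157)) = Mul(29, Add(Add(Mul(-5, 3), Add(5, 2)), 157)) = Mul(29, Add(Add(-15, 7), 157)) = Mul(29, Add(-8, 157)) = Mul(29, 149) = 4321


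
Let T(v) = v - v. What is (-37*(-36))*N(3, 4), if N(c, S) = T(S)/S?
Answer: 0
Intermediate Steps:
T(v) = 0
N(c, S) = 0 (N(c, S) = 0/S = 0)
(-37*(-36))*N(3, 4) = -37*(-36)*0 = 1332*0 = 0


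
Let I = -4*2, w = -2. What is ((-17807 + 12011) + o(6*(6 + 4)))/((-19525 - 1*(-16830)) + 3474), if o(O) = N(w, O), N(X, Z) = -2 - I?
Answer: -5790/779 ≈ -7.4326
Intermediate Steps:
I = -8
N(X, Z) = 6 (N(X, Z) = -2 - 1*(-8) = -2 + 8 = 6)
o(O) = 6
((-17807 + 12011) + o(6*(6 + 4)))/((-19525 - 1*(-16830)) + 3474) = ((-17807 + 12011) + 6)/((-19525 - 1*(-16830)) + 3474) = (-5796 + 6)/((-19525 + 16830) + 3474) = -5790/(-2695 + 3474) = -5790/779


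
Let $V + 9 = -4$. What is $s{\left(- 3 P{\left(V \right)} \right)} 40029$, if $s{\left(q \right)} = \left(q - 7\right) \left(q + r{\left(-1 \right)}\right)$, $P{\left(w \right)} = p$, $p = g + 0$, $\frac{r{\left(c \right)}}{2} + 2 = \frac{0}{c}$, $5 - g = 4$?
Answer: $2802030$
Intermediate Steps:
$g = 1$ ($g = 5 - 4 = 1$)
$V = -13$ ($V = -9 - 4 = -13$)
$r{\left(c \right)} = -4$ ($r{\left(c \right)} = -4 + 2 \frac{0}{c} = -4 + 2 \cdot 0 = -4 + 0 = -4$)
$p = 1$ ($p = 1 + 0 = 1$)
$P{\left(w \right)} = 1$
$s{\left(q \right)} = \left(-7 + q\right) \left(-4 + q\right)$ ($s{\left(q \right)} = \left(q - 7\right) \left(q - 4\right) = \left(-7 + q\right) \left(-4 + q\right)$)
$s{\left(- 3 P{\left(V \right)} \right)} 40029 = \left(28 + \left(\left(-3\right) 1\right)^{2} - 11 \left(\left(-3\right) 1\right)\right) 40029 = \left(28 + \left(-3\right)^{2} - -33\right) 40029 = \left(28 + 9 + 33\right) 40029 = 70 \cdot 40029 = 2802030$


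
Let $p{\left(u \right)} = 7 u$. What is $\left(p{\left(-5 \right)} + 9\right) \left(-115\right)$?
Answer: $2990$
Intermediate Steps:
$\left(p{\left(-5 \right)} + 9\right) \left(-115\right) = \left(7 \left(-5\right) + 9\right) \left(-115\right) = \left(-35 + 9\right) \left(-115\right) = \left(-26\right) \left(-115\right) = 2990$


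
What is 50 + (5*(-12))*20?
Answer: -1150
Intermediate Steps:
50 + (5*(-12))*20 = 50 - 60*20 = 50 - 1200 = -1150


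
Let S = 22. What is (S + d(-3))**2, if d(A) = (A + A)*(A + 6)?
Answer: 16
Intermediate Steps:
d(A) = 2*A*(6 + A) (d(A) = (2*A)*(6 + A) = 2*A*(6 + A))
(S + d(-3))**2 = (22 + 2*(-3)*(6 - 3))**2 = (22 + 2*(-3)*3)**2 = (22 - 18)**2 = 4**2 = 16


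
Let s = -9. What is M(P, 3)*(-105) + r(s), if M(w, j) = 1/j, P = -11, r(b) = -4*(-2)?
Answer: -27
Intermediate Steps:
r(b) = 8
M(P, 3)*(-105) + r(s) = -105/3 + 8 = (1/3)*(-105) + 8 = -35 + 8 = -27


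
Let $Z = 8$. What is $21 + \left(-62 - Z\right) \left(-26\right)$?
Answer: $1841$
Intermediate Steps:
$21 + \left(-62 - Z\right) \left(-26\right) = 21 + \left(-62 - 8\right) \left(-26\right) = 21 - -1820 = 21 + 1820 = 1841$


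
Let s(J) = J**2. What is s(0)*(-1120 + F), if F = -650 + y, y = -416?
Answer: 0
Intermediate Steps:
F = -1066 (F = -650 - 416 = -1066)
s(0)*(-1120 + F) = 0**2*(-1120 - 1066) = 0*(-2186) = 0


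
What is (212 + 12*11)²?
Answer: 118336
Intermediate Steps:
(212 + 12*11)² = (212 + 132)² = 344² = 118336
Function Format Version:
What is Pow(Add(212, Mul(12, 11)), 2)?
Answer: 118336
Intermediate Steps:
Pow(Add(212, Mul(12, 11)), 2) = Pow(Add(212, 132), 2) = Pow(344, 2) = 118336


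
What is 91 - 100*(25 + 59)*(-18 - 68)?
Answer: 722491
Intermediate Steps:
91 - 100*(25 + 59)*(-18 - 68) = 91 - 8400*(-86) = 91 - 100*(-7224) = 91 + 722400 = 722491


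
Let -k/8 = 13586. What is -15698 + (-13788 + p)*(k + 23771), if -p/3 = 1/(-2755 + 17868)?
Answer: 2527800196175/2159 ≈ 1.1708e+9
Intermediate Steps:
p = -3/15113 (p = -3/(-2755 + 17868) = -3/15113 ≈ -0.00019850)
k = -108688 (k = -8*13586 = -108688)
-15698 + (-13788 + p)*(k + 23771) = -15698 + (-13788 - 3/15113)*(-108688 + 23771) = -15698 - 208378047/15113*(-84917) = -15698 + 2527834088157/2159 = 2527800196175/2159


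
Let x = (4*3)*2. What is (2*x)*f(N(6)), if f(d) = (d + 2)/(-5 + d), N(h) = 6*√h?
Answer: 10848/191 + 2016*√6/191 ≈ 82.650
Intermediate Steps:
x = 24 (x = 12*2 = 24)
f(d) = (2 + d)/(-5 + d)
(2*x)*f(N(6)) = (2*24)*((2 + 6*√6)/(-5 + 6*√6)) = 48*((2 + 6*√6)/(-5 + 6*√6)) = 48*(2 + 6*√6)/(-5 + 6*√6)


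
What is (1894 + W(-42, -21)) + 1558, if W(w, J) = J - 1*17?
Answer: 3414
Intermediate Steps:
W(w, J) = -17 + J (W(w, J) = J - 17 = -17 + J)
(1894 + W(-42, -21)) + 1558 = (1894 + (-17 - 21)) + 1558 = (1894 - 38) + 1558 = 1856 + 1558 = 3414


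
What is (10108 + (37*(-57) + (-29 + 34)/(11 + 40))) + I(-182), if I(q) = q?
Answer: 398672/51 ≈ 7817.1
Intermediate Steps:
(10108 + (37*(-57) + (-29 + 34)/(11 + 40))) + I(-182) = (10108 + (37*(-57) + (-29 + 34)/(11 + 40))) - 182 = (10108 + (-2109 + 5/51)) - 182 = (10108 - 107554/51) - 182 = 407954/51 - 182 = 398672/51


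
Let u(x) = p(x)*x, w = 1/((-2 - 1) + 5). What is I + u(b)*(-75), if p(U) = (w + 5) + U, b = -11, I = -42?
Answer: -9159/2 ≈ -4579.5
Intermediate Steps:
w = 1/2 (w = 1/(-3 + 5) = 1/2 ≈ 0.50000)
p(U) = 11/2 + U (p(U) = (1/2 + 5) + U = 11/2 + U)
u(x) = x*(11/2 + x) (u(x) = (11/2 + x)*x = x*(11/2 + x))
I + u(b)*(-75) = -42 + ((1/2)*(-11)*(11 + 2*(-11)))*(-75) = -42 + ((1/2)*(-11)*(11 - 22))*(-75) = -42 + ((1/2)*(-11)*(-11))*(-75) = -42 + (121/2)*(-75) = -42 - 9075/2 = -9159/2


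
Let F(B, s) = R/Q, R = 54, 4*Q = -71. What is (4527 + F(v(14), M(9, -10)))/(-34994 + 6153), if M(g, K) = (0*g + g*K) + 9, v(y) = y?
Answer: -321201/2047711 ≈ -0.15686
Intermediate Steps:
Q = -71/4 (Q = (¼)*(-71) = -71/4 ≈ -17.750)
M(g, K) = 9 + K*g (M(g, K) = (0 + K*g) + 9 = K*g + 9 = 9 + K*g)
F(B, s) = -216/71 (F(B, s) = 54/(-71/4) = 54*(-4/71) = -216/71)
(4527 + F(v(14), M(9, -10)))/(-34994 + 6153) = (4527 - 216/71)/(-34994 + 6153) = (321201/71)/(-28841) = (321201/71)*(-1/28841) = -321201/2047711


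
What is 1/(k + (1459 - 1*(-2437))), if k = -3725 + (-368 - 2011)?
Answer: -1/2208 ≈ -0.00045290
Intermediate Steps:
k = -6104 (k = -3725 - 2379 = -6104)
1/(k + (1459 - 1*(-2437))) = 1/(-6104 + (1459 - 1*(-2437))) = 1/(-6104 + (1459 + 2437)) = 1/(-6104 + 3896) = 1/(-2208) = -1/2208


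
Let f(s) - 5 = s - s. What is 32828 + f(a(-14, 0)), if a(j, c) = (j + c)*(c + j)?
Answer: 32833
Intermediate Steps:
a(j, c) = (c + j)² (a(j, c) = (c + j)*(c + j) = (c + j)²)
f(s) = 5 (f(s) = 5 + (s - s) = 5 + 0 = 5)
32828 + f(a(-14, 0)) = 32828 + 5 = 32833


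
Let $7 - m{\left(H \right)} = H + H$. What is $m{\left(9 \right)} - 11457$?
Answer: $-11468$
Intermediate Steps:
$m{\left(H \right)} = 7 - 2 H$ ($m{\left(H \right)} = 7 - \left(H + H\right) = 7 - 2 H$)
$m{\left(9 \right)} - 11457 = \left(7 - 18\right) - 11457 = -11 - 11457 = -11468$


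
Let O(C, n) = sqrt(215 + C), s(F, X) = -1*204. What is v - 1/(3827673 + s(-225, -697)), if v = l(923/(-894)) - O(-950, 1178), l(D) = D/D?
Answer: 3827468/3827469 - 7*I*sqrt(15) ≈ 1.0 - 27.111*I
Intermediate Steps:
s(F, X) = -204
l(D) = 1
v = 1 - 7*I*sqrt(15) (v = 1 - sqrt(215 - 950) = 1 - sqrt(-735) = 1 - 7*I*sqrt(15) ≈ 1.0 - 27.111*I)
v - 1/(3827673 + s(-225, -697)) = (1 - 7*I*sqrt(15)) - 1/(3827673 - 204) = (1 - 7*I*sqrt(15)) - 1/3827469 = 3827468/3827469 - 7*I*sqrt(15)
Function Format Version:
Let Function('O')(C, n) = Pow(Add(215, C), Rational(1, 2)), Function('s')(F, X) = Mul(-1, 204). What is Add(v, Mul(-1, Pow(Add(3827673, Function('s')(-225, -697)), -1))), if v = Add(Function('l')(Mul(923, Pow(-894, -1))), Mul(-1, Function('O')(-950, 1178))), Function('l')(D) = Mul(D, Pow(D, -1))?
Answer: Add(Rational(3827468, 3827469), Mul(-7, I, Pow(15, Rational(1, 2)))) ≈ Add(1.0000, Mul(-27.111, I))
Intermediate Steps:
Function('s')(F, X) = -204
Function('l')(D) = 1
v = Add(1, Mul(-7, I, Pow(15, Rational(1, 2)))) (v = Add(1, Mul(-1, Pow(Add(215, -950), Rational(1, 2)))) = Add(1, Mul(-1, Pow(-735, Rational(1, 2)))) = Add(1, Mul(-1, Mul(7, I, Pow(15, Rational(1, 2))))) = Add(1, Mul(-7, I, Pow(15, Rational(1, 2)))) ≈ Add(1.0000, Mul(-27.111, I)))
Add(v, Mul(-1, Pow(Add(3827673, Function('s')(-225, -697)), -1))) = Add(Add(1, Mul(-7, I, Pow(15, Rational(1, 2)))), Mul(-1, Pow(Add(3827673, -204), -1))) = Add(Add(1, Mul(-7, I, Pow(15, Rational(1, 2)))), Mul(-1, Pow(3827469, -1))) = Add(Add(1, Mul(-7, I, Pow(15, Rational(1, 2)))), Mul(-1, Rational(1, 3827469))) = Add(Add(1, Mul(-7, I, Pow(15, Rational(1, 2)))), Rational(-1, 3827469)) = Add(Rational(3827468, 3827469), Mul(-7, I, Pow(15, Rational(1, 2))))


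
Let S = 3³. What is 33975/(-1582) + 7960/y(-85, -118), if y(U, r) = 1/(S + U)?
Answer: -730411735/1582 ≈ -4.6170e+5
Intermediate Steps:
S = 27
y(U, r) = 1/(27 + U)
33975/(-1582) + 7960/y(-85, -118) = 33975/(-1582) + 7960/(1/(27 - 85)) = 33975*(-1/1582) + 7960/(1/(-58)) = -33975/1582 + 7960/(-1/58) = -33975/1582 + 7960*(-58) = -33975/1582 - 461680 = -730411735/1582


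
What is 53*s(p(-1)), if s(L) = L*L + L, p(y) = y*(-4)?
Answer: 1060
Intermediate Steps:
p(y) = -4*y
s(L) = L + L² (s(L) = L² + L = L + L²)
53*s(p(-1)) = 53*((-4*(-1))*(1 - 4*(-1))) = 53*(4*(1 + 4)) = 53*(4*5) = 53*20 = 1060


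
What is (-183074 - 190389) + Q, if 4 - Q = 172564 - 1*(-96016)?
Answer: -642039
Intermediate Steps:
Q = -268576 (Q = 4 - (172564 - 1*(-96016)) = 4 - (172564 + 96016) = 4 - 1*268580 = 4 - 268580 = -268576)
(-183074 - 190389) + Q = (-183074 - 190389) - 268576 = -373463 - 268576 = -642039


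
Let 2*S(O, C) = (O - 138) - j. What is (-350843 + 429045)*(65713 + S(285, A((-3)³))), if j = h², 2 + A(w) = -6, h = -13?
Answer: 5138027804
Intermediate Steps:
A(w) = -8 (A(w) = -2 - 6 = -8)
j = 169 (j = (-13)² = 169)
S(O, C) = -307/2 + O/2 (S(O, C) = ((O - 138) - 1*169)/2 = ((-138 + O) - 169)/2 = (-307 + O)/2 = -307/2 + O/2)
(-350843 + 429045)*(65713 + S(285, A((-3)³))) = (-350843 + 429045)*(65713 + (-307/2 + (½)*285)) = 78202*(65713 + (-307/2 + 285/2)) = 78202*(65713 - 11) = 78202*65702 = 5138027804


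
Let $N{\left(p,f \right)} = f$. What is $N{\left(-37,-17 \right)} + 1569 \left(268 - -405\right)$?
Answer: $1055920$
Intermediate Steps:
$N{\left(-37,-17 \right)} + 1569 \left(268 - -405\right) = -17 + 1569 \left(268 - -405\right) = -17 + 1569 \left(268 + 405\right) = -17 + 1569 \cdot 673 = -17 + 1055937 = 1055920$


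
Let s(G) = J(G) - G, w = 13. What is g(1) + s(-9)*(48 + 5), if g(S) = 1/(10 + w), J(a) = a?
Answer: 1/23 ≈ 0.043478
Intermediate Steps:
g(S) = 1/23 (g(S) = 1/(10 + 13) = 1/23)
s(G) = 0 (s(G) = G - G = 0)
g(1) + s(-9)*(48 + 5) = 1/23 + 0*(48 + 5) = 1/23 + 0*53 = 1/23 + 0 = 1/23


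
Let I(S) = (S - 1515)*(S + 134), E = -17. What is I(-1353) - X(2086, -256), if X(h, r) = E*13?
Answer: 3496313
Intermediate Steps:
X(h, r) = -221 (X(h, r) = -17*13 = -221)
I(S) = (-1515 + S)*(134 + S)
I(-1353) - X(2086, -256) = (-203010 + (-1353)² - 1381*(-1353)) - 1*(-221) = (-203010 + 1830609 + 1868493) + 221 = 3496092 + 221 = 3496313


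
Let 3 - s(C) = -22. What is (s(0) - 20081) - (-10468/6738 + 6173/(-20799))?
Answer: -468410327911/23357277 ≈ -20054.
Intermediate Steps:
s(C) = 25 (s(C) = 3 - 1*(-22) = 3 + 22 = 25)
(s(0) - 20081) - (-10468/6738 + 6173/(-20799)) = (25 - 20081) - (-10468/6738 + 6173/(-20799)) = -20056 - (-10468*1/6738 + 6173*(-1/20799)) = -20056 - (-5234/3369 - 6173/20799) = -20056 - 1*(-43219601/23357277) = -20056 + 43219601/23357277 = -468410327911/23357277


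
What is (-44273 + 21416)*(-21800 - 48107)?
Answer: 1597864299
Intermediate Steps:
(-44273 + 21416)*(-21800 - 48107) = -22857*(-69907) = 1597864299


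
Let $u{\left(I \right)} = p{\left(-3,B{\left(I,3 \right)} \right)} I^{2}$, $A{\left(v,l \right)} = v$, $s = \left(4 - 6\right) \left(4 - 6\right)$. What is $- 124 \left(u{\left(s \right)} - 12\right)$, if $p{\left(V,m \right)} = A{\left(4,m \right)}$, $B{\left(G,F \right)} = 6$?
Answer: $-6448$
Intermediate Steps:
$s = 4$ ($s = \left(-2\right) \left(-2\right) = 4$)
$p{\left(V,m \right)} = 4$
$u{\left(I \right)} = 4 I^{2}$
$- 124 \left(u{\left(s \right)} - 12\right) = - 124 \left(4 \cdot 4^{2} - 12\right) = - 124 \left(4 \cdot 16 + \left(-55 + 43\right)\right) = - 124 \left(64 - 12\right) = \left(-124\right) 52 = -6448$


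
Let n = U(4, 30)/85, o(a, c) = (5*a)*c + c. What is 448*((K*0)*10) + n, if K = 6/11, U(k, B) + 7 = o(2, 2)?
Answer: 3/17 ≈ 0.17647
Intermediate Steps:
o(a, c) = c + 5*a*c (o(a, c) = 5*a*c + c = c + 5*a*c)
U(k, B) = 15 (U(k, B) = -7 + 2*(1 + 5*2) = -7 + 2*(1 + 10) = -7 + 2*11 = -7 + 22 = 15)
n = 3/17 (n = 15/85 = 15*(1/85) = 3/17 ≈ 0.17647)
K = 6/11 (K = 6*(1/11) = 6/11 ≈ 0.54545)
448*((K*0)*10) + n = 448*(((6/11)*0)*10) + 3/17 = 448*(0*10) + 3/17 = 448*0 + 3/17 = 0 + 3/17 = 3/17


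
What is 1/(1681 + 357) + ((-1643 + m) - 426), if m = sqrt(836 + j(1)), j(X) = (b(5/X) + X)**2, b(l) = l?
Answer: -4216621/2038 + 2*sqrt(218) ≈ -2039.5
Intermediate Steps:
j(X) = (X + 5/X)**2 (j(X) = (5/X + X)**2 = (X + 5/X)**2)
m = 2*sqrt(218) (m = sqrt(836 + (5 + 1**2)**2/1**2) = sqrt(836 + 1*(5 + 1)**2) = sqrt(836 + 1*6**2) = sqrt(836 + 1*36) = sqrt(836 + 36) = sqrt(872) = 2*sqrt(218) ≈ 29.530)
1/(1681 + 357) + ((-1643 + m) - 426) = 1/(1681 + 357) + ((-1643 + 2*sqrt(218)) - 426) = 1/2038 + (-2069 + 2*sqrt(218)) = -4216621/2038 + 2*sqrt(218)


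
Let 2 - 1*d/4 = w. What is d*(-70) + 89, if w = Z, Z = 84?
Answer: 23049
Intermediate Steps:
w = 84
d = -328 (d = 8 - 4*84 = 8 - 336 = -328)
d*(-70) + 89 = -328*(-70) + 89 = 22960 + 89 = 23049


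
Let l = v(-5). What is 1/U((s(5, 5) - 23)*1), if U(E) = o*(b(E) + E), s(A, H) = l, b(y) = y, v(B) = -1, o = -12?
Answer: 1/576 ≈ 0.0017361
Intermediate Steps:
l = -1
s(A, H) = -1
U(E) = -24*E (U(E) = -12*(E + E) = -24*E)
1/U((s(5, 5) - 23)*1) = 1/(-24*(-1 - 23)) = 1/(-(-576)) = 1/(-24*(-24)) = 1/576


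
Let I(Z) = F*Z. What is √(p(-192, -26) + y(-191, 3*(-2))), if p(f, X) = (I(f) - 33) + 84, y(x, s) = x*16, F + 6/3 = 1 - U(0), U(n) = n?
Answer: I*√2813 ≈ 53.038*I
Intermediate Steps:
F = -1 (F = -2 + (1 - 1*0) = -2 + (1 + 0) = -2 + 1 = -1)
I(Z) = -Z
y(x, s) = 16*x
p(f, X) = 51 - f (p(f, X) = (-f - 33) + 84 = (-33 - f) + 84 = 51 - f)
√(p(-192, -26) + y(-191, 3*(-2))) = √((51 - 1*(-192)) + 16*(-191)) = √((51 + 192) - 3056) = √(243 - 3056) = √(-2813) = I*√2813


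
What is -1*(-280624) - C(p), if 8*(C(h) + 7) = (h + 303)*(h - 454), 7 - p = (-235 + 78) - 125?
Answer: 292841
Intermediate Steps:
p = 289 (p = 7 - ((-235 + 78) - 125) = 7 - (-157 - 125) = 7 - 1*(-282) = 7 + 282 = 289)
C(h) = -7 + (-454 + h)*(303 + h)/8 (C(h) = -7 + ((h + 303)*(h - 454))/8 = -7 + ((303 + h)*(-454 + h))/8 = -7 + ((-454 + h)*(303 + h))/8 = -7 + (-454 + h)*(303 + h)/8)
-1*(-280624) - C(p) = -1*(-280624) - (-68809/4 - 151/8*289 + (⅛)*289²) = 280624 - (-68809/4 - 43639/8 + (⅛)*83521) = 280624 - (-68809/4 - 43639/8 + 83521/8) = 280624 - 1*(-12217) = 280624 + 12217 = 292841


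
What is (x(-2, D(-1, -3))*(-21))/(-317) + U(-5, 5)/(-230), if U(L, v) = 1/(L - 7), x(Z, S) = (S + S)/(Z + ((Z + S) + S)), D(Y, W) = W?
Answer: 35093/874920 ≈ 0.040110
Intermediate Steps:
x(Z, S) = 2*S/(2*S + 2*Z) (x(Z, S) = (2*S)/(Z + ((S + Z) + S)) = (2*S)/(Z + (Z + 2*S)) = (2*S)/(2*S + 2*Z) = 2*S/(2*S + 2*Z))
U(L, v) = 1/(-7 + L)
(x(-2, D(-1, -3))*(-21))/(-317) + U(-5, 5)/(-230) = (-3/(-3 - 2)*(-21))/(-317) + 1/(-7 - 5*(-230)) = (-3/(-5)*(-21))*(-1/317) - 1/230/(-12) = (-3*(-⅕)*(-21))*(-1/317) - 1/12*(-1/230) = ((⅗)*(-21))*(-1/317) + 1/2760 = -63/5*(-1/317) + 1/2760 = 63/1585 + 1/2760 = 35093/874920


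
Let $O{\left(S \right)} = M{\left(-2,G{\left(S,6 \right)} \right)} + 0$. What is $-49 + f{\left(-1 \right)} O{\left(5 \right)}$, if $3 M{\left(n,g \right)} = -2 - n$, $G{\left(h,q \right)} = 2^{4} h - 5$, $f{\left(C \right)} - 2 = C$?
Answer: $-49$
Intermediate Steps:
$f{\left(C \right)} = 2 + C$
$G{\left(h,q \right)} = -5 + 16 h$ ($G{\left(h,q \right)} = 16 h - 5 = -5 + 16 h$)
$M{\left(n,g \right)} = - \frac{2}{3} - \frac{n}{3}$ ($M{\left(n,g \right)} = \frac{-2 - n}{3} = - \frac{2}{3} - \frac{n}{3}$)
$O{\left(S \right)} = 0$ ($O{\left(S \right)} = \left(- \frac{2}{3} - - \frac{2}{3}\right) + 0 = \left(- \frac{2}{3} + \frac{2}{3}\right) + 0 = 0 + 0 = 0$)
$-49 + f{\left(-1 \right)} O{\left(5 \right)} = -49 + \left(2 - 1\right) 0 = -49 + 1 \cdot 0 = -49 + 0 = -49$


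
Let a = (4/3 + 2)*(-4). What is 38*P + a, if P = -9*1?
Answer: -1066/3 ≈ -355.33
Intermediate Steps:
a = -40/3 (a = (4*(⅓) + 2)*(-4) = (4/3 + 2)*(-4) = (10/3)*(-4) = -40/3 ≈ -13.333)
P = -9
38*P + a = 38*(-9) - 40/3 = -342 - 40/3 = -1066/3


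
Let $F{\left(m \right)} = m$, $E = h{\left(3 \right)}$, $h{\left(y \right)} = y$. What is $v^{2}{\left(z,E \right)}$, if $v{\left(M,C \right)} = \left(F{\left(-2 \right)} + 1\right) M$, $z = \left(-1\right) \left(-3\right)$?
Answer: $9$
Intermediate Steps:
$E = 3$
$z = 3$
$v{\left(M,C \right)} = - M$ ($v{\left(M,C \right)} = \left(-2 + 1\right) M = - M$)
$v^{2}{\left(z,E \right)} = \left(\left(-1\right) 3\right)^{2} = \left(-3\right)^{2} = 9$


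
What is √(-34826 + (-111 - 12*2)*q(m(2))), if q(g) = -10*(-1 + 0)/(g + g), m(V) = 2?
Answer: I*√140654/2 ≈ 187.52*I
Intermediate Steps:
q(g) = 5/g (q(g) = -10*(-1/(2*g)) = -(-5)/g = 5/g)
√(-34826 + (-111 - 12*2)*q(m(2))) = √(-34826 + (-111 - 12*2)*(5/2)) = √(-34826 + (-111 - 24)*(5*(½))) = √(-34826 - 135*5/2) = √(-34826 - 675/2) = √(-70327/2) = I*√140654/2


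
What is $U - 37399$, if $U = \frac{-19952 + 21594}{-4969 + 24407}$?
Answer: $- \frac{363480060}{9719} \approx -37399.0$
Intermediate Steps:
$U = \frac{821}{9719}$ ($U = \frac{1642}{19438} = 1642 \cdot \frac{1}{19438} = \frac{821}{9719} \approx 0.084474$)
$U - 37399 = \frac{821}{9719} - 37399 = - \frac{363480060}{9719}$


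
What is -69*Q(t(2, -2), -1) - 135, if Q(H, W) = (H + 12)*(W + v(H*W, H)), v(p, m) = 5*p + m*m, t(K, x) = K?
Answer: 6627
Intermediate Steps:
v(p, m) = m**2 + 5*p (v(p, m) = 5*p + m**2 = m**2 + 5*p)
Q(H, W) = (12 + H)*(W + H**2 + 5*H*W) (Q(H, W) = (H + 12)*(W + (H**2 + 5*(H*W))) = (12 + H)*(W + (H**2 + 5*H*W)) = (12 + H)*(W + H**2 + 5*H*W))
-69*Q(t(2, -2), -1) - 135 = -69*(12*(-1) + 12*2**2 + 2**2*(2 + 5*(-1)) + 61*2*(-1)) - 135 = -69*(-12 + 12*4 + 4*(2 - 5) - 122) - 135 = -69*(-12 + 48 + 4*(-3) - 122) - 135 = -69*(-12 + 48 - 12 - 122) - 135 = -69*(-98) - 135 = 6762 - 135 = 6627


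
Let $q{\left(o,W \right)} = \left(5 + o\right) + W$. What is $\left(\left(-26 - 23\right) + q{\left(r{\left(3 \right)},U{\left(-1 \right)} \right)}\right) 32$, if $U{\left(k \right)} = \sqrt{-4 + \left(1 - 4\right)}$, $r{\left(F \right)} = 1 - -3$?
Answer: $-1280 + 32 i \sqrt{7} \approx -1280.0 + 84.664 i$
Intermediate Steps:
$r{\left(F \right)} = 4$ ($r{\left(F \right)} = 1 + 3 = 4$)
$U{\left(k \right)} = i \sqrt{7}$ ($U{\left(k \right)} = \sqrt{-4 + \left(1 - 4\right)} = \sqrt{-4 - 3} = \sqrt{-7} = i \sqrt{7}$)
$q{\left(o,W \right)} = 5 + W + o$
$\left(\left(-26 - 23\right) + q{\left(r{\left(3 \right)},U{\left(-1 \right)} \right)}\right) 32 = \left(\left(-26 - 23\right) + \left(5 + i \sqrt{7} + 4\right)\right) 32 = \left(\left(-26 - 23\right) + \left(9 + i \sqrt{7}\right)\right) 32 = \left(-49 + \left(9 + i \sqrt{7}\right)\right) 32 = \left(-40 + i \sqrt{7}\right) 32 = -1280 + 32 i \sqrt{7}$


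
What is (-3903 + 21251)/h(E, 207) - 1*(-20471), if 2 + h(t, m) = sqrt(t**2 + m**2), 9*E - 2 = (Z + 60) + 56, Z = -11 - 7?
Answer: 71250999971/3480445 + 156132*sqrt(3480769)/3480445 ≈ 20556.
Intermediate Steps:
Z = -18
E = 100/9 (E = 2/9 + ((-18 + 60) + 56)/9 = 2/9 + (42 + 56)/9 = 2/9 + (1/9)*98 = 2/9 + 98/9 = 100/9 ≈ 11.111)
h(t, m) = -2 + sqrt(m**2 + t**2) (h(t, m) = -2 + sqrt(t**2 + m**2) = -2 + sqrt(m**2 + t**2))
(-3903 + 21251)/h(E, 207) - 1*(-20471) = (-3903 + 21251)/(-2 + sqrt(207**2 + (100/9)**2)) - 1*(-20471) = 17348/(-2 + sqrt(42849 + 10000/81)) + 20471 = 17348/(-2 + sqrt(3480769/81)) + 20471 = 17348/(-2 + sqrt(3480769)/9) + 20471 = 20471 + 17348/(-2 + sqrt(3480769)/9)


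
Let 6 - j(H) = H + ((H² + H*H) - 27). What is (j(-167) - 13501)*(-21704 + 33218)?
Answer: -795375606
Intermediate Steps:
j(H) = 33 - H - 2*H² (j(H) = 6 - (H + ((H² + H*H) - 27)) = 6 - (H + ((H² + H²) - 27)) = 6 - (H + (2*H² - 27)) = 6 - (H + (-27 + 2*H²)) = 6 - (-27 + H + 2*H²) = 6 + (27 - H - 2*H²) = 33 - H - 2*H²)
(j(-167) - 13501)*(-21704 + 33218) = ((33 - 1*(-167) - 2*(-167)²) - 13501)*(-21704 + 33218) = ((33 + 167 - 2*27889) - 13501)*11514 = ((33 + 167 - 55778) - 13501)*11514 = (-55578 - 13501)*11514 = -69079*11514 = -795375606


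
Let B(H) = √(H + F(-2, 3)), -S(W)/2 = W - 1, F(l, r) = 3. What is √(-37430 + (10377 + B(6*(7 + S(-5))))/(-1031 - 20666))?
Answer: √(-17620764800639 - 65091*√13)/21697 ≈ 193.47*I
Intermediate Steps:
S(W) = 2 - 2*W (S(W) = -2*(W - 1) = -2*(-1 + W) = 2 - 2*W)
B(H) = √(3 + H) (B(H) = √(H + 3) = √(3 + H))
√(-37430 + (10377 + B(6*(7 + S(-5))))/(-1031 - 20666)) = √(-37430 + (10377 + √(3 + 6*(7 + (2 - 2*(-5)))))/(-1031 - 20666)) = √(-37430 + (10377 + √(3 + 6*(7 + (2 + 10))))/(-21697)) = √(-37430 + (10377 + √(3 + 6*(7 + 12)))*(-1/21697)) = √(-37430 + (10377 + √(3 + 6*19))*(-1/21697)) = √(-37430 + (10377 + √(3 + 114))*(-1/21697)) = √(-37430 + (10377 + √117)*(-1/21697)) = √(-37430 + (10377 + 3*√13)*(-1/21697)) = √(-37430 + (-10377/21697 - 3*√13/21697)) = √(-812129087/21697 - 3*√13/21697)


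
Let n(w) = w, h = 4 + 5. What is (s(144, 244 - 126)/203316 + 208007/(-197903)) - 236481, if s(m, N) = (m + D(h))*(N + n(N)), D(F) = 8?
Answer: -2378821213299046/10059211587 ≈ -2.3648e+5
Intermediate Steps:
h = 9
s(m, N) = 2*N*(8 + m) (s(m, N) = (m + 8)*(N + N) = (8 + m)*(2*N) = 2*N*(8 + m))
(s(144, 244 - 126)/203316 + 208007/(-197903)) - 236481 = ((2*(244 - 126)*(8 + 144))/203316 + 208007/(-197903)) - 236481 = ((2*118*152)*(1/203316) + 208007*(-1/197903)) - 236481 = (35872*(1/203316) - 208007/197903) - 236481 = (8968/50829 - 208007/197903) - 236481 = -8797993699/10059211587 - 236481 = -2378821213299046/10059211587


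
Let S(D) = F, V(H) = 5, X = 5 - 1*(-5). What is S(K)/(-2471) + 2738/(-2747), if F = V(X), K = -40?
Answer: -6779333/6787837 ≈ -0.99875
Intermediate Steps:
X = 10 (X = 5 + 5 = 10)
F = 5
S(D) = 5
S(K)/(-2471) + 2738/(-2747) = 5/(-2471) + 2738/(-2747) = 5*(-1/2471) + 2738*(-1/2747) = -5/2471 - 2738/2747 = -6779333/6787837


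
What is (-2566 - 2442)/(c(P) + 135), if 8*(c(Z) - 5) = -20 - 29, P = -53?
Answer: -40064/1071 ≈ -37.408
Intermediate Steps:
c(Z) = -9/8 (c(Z) = 5 + (-20 - 29)/8 = 5 + (⅛)*(-49) = 5 - 49/8 = -9/8)
(-2566 - 2442)/(c(P) + 135) = (-2566 - 2442)/(-9/8 + 135) = -5008/1071/8 = -5008*8/1071 = -40064/1071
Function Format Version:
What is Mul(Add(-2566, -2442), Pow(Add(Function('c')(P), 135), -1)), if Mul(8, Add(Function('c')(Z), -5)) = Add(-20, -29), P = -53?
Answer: Rational(-40064, 1071) ≈ -37.408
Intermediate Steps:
Function('c')(Z) = Rational(-9, 8) (Function('c')(Z) = Add(5, Mul(Rational(1, 8), Add(-20, -29))) = Add(5, Mul(Rational(1, 8), -49)) = Add(5, Rational(-49, 8)) = Rational(-9, 8))
Mul(Add(-2566, -2442), Pow(Add(Function('c')(P), 135), -1)) = Mul(Add(-2566, -2442), Pow(Add(Rational(-9, 8), 135), -1)) = Mul(-5008, Pow(Rational(1071, 8), -1)) = Mul(-5008, Rational(8, 1071)) = Rational(-40064, 1071)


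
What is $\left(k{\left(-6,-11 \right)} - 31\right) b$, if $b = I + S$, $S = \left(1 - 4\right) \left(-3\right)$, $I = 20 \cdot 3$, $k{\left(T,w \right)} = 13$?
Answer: $-1242$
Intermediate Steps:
$I = 60$
$S = 9$ ($S = \left(-3\right) \left(-3\right) = 9$)
$b = 69$ ($b = 60 + 9 = 69$)
$\left(k{\left(-6,-11 \right)} - 31\right) b = \left(13 - 31\right) 69 = \left(-18\right) 69 = -1242$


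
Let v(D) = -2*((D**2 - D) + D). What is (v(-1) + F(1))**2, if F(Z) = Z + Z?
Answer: 0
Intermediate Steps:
v(D) = -2*D**2
F(Z) = 2*Z
(v(-1) + F(1))**2 = (-2*(-1)**2 + 2*1)**2 = (-2*1 + 2)**2 = (-2 + 2)**2 = 0**2 = 0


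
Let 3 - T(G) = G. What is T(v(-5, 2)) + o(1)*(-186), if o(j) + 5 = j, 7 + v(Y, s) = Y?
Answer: 759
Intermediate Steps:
v(Y, s) = -7 + Y
T(G) = 3 - G
o(j) = -5 + j
T(v(-5, 2)) + o(1)*(-186) = (3 - (-7 - 5)) + (-5 + 1)*(-186) = (3 - 1*(-12)) - 4*(-186) = (3 + 12) + 744 = 15 + 744 = 759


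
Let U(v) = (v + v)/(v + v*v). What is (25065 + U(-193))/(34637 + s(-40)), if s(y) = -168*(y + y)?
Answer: 2406239/4615392 ≈ 0.52135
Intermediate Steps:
s(y) = -336*y
U(v) = 2*v/(v + v**2) (U(v) = (2*v)/(v + v**2) = 2*v/(v + v**2))
(25065 + U(-193))/(34637 + s(-40)) = (25065 + 2/(1 - 193))/(34637 - 336*(-40)) = (25065 + 2/(-192))/(34637 + 13440) = (25065 + 2*(-1/192))/48077 = (25065 - 1/96)*(1/48077) = (2406239/96)*(1/48077) = 2406239/4615392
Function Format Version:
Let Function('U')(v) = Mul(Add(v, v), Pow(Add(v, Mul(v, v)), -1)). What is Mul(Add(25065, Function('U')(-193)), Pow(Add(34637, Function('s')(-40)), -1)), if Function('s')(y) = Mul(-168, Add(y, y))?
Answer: Rational(2406239, 4615392) ≈ 0.52135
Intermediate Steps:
Function('s')(y) = Mul(-336, y) (Function('s')(y) = Mul(-168, Mul(2, y)) = Mul(-336, y))
Function('U')(v) = Mul(2, v, Pow(Add(v, Pow(v, 2)), -1)) (Function('U')(v) = Mul(Mul(2, v), Pow(Add(v, Pow(v, 2)), -1)) = Mul(2, v, Pow(Add(v, Pow(v, 2)), -1)))
Mul(Add(25065, Function('U')(-193)), Pow(Add(34637, Function('s')(-40)), -1)) = Mul(Add(25065, Mul(2, Pow(Add(1, -193), -1))), Pow(Add(34637, Mul(-336, -40)), -1)) = Mul(Add(25065, Mul(2, Pow(-192, -1))), Pow(Add(34637, 13440), -1)) = Mul(Add(25065, Mul(2, Rational(-1, 192))), Pow(48077, -1)) = Mul(Add(25065, Rational(-1, 96)), Rational(1, 48077)) = Mul(Rational(2406239, 96), Rational(1, 48077)) = Rational(2406239, 4615392)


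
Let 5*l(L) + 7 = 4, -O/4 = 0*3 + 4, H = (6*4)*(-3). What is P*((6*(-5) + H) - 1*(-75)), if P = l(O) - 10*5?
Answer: 6831/5 ≈ 1366.2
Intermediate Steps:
H = -72 (H = 24*(-3) = -72)
O = -16 (O = -4*(0*3 + 4) = -4*(0 + 4) = -4*4 = -16)
l(L) = -⅗ (l(L) = -7/5 + (⅕)*4 = -7/5 + ⅘ = -⅗)
P = -253/5 (P = -⅗ - 10*5 = -⅗ - 50 = -253/5 ≈ -50.600)
P*((6*(-5) + H) - 1*(-75)) = -253*((6*(-5) - 72) - 1*(-75))/5 = -253*((-30 - 72) + 75)/5 = -253*(-102 + 75)/5 = -253/5*(-27) = 6831/5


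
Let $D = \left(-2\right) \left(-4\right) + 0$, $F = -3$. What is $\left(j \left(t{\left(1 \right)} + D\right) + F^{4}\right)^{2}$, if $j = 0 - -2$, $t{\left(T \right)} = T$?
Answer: $9801$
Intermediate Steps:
$D = 8$ ($D = 8 + 0 = 8$)
$j = 2$ ($j = 0 + 2 = 2$)
$\left(j \left(t{\left(1 \right)} + D\right) + F^{4}\right)^{2} = \left(2 \left(1 + 8\right) + \left(-3\right)^{4}\right)^{2} = \left(2 \cdot 9 + 81\right)^{2} = \left(18 + 81\right)^{2} = 99^{2} = 9801$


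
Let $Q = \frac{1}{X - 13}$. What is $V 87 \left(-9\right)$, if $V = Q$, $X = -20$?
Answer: $\frac{261}{11} \approx 23.727$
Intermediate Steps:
$Q = - \frac{1}{33}$ ($Q = \frac{1}{-20 - 13} = \frac{1}{-33} = - \frac{1}{33} \approx -0.030303$)
$V = - \frac{1}{33} \approx -0.030303$
$V 87 \left(-9\right) = \left(- \frac{1}{33}\right) 87 \left(-9\right) = \left(- \frac{29}{11}\right) \left(-9\right) = \frac{261}{11}$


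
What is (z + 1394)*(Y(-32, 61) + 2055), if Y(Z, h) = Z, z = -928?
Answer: 942718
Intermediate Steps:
(z + 1394)*(Y(-32, 61) + 2055) = (-928 + 1394)*(-32 + 2055) = 466*2023 = 942718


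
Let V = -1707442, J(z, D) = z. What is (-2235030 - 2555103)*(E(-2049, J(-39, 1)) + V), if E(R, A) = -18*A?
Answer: 8175511596420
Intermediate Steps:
(-2235030 - 2555103)*(E(-2049, J(-39, 1)) + V) = (-2235030 - 2555103)*(-18*(-39) - 1707442) = -4790133*(702 - 1707442) = -4790133*(-1706740) = 8175511596420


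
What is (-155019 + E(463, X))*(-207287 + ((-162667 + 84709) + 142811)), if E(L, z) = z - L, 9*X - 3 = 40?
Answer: 22145242670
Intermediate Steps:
X = 43/9 (X = 1/3 + (1/9)*40 = 1/3 + 40/9 = 43/9 ≈ 4.7778)
(-155019 + E(463, X))*(-207287 + ((-162667 + 84709) + 142811)) = (-155019 + (43/9 - 1*463))*(-207287 + ((-162667 + 84709) + 142811)) = (-155019 + (43/9 - 463))*(-207287 + (-77958 + 142811)) = (-155019 - 4124/9)*(-207287 + 64853) = -1399295/9*(-142434) = 22145242670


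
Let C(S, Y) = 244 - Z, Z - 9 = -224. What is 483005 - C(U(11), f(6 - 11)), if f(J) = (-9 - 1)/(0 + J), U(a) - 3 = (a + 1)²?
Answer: 482546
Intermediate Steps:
Z = -215 (Z = 9 - 224 = -215)
U(a) = 3 + (1 + a)² (U(a) = 3 + (a + 1)² = 3 + (1 + a)²)
f(J) = -10/J
C(S, Y) = 459 (C(S, Y) = 244 - 1*(-215) = 244 + 215 = 459)
483005 - C(U(11), f(6 - 11)) = 483005 - 1*459 = 483005 - 459 = 482546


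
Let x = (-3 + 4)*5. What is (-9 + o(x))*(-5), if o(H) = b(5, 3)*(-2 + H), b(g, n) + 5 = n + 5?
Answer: 0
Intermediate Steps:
x = 5 (x = 1*5 = 5)
b(g, n) = n (b(g, n) = -5 + (n + 5) = -5 + (5 + n) = n)
o(H) = -6 + 3*H (o(H) = 3*(-2 + H) = -6 + 3*H)
(-9 + o(x))*(-5) = (-9 + (-6 + 3*5))*(-5) = (-9 + (-6 + 15))*(-5) = (-9 + 9)*(-5) = 0*(-5) = 0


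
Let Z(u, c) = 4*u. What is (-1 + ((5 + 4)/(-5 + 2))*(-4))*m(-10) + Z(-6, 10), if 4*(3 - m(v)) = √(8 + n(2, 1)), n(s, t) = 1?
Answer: ¾ ≈ 0.75000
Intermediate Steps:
m(v) = 9/4 (m(v) = 3 - √(8 + 1)/4 = 3 - √9/4 = 3 - ¼*3 = 3 - ¾ = 9/4)
(-1 + ((5 + 4)/(-5 + 2))*(-4))*m(-10) + Z(-6, 10) = (-1 + ((5 + 4)/(-5 + 2))*(-4))*(9/4) + 4*(-6) = (-1 + (9/(-3))*(-4))*(9/4) - 24 = (-1 + (9*(-⅓))*(-4))*(9/4) - 24 = (-1 - 3*(-4))*(9/4) - 24 = (-1 + 12)*(9/4) - 24 = 11*(9/4) - 24 = 99/4 - 24 = ¾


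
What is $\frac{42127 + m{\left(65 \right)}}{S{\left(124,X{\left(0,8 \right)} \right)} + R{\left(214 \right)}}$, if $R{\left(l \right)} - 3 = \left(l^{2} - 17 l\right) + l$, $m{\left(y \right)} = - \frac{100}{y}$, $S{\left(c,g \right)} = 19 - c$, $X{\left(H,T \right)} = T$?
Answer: $\frac{547631}{549510} \approx 0.99658$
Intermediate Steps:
$R{\left(l \right)} = 3 + l^{2} - 16 l$ ($R{\left(l \right)} = 3 + \left(\left(l^{2} - 17 l\right) + l\right) = 3 + \left(l^{2} - 16 l\right) = 3 + l^{2} - 16 l$)
$\frac{42127 + m{\left(65 \right)}}{S{\left(124,X{\left(0,8 \right)} \right)} + R{\left(214 \right)}} = \frac{42127 - \frac{100}{65}}{\left(19 - 124\right) + \left(3 + 214^{2} - 3424\right)} = \frac{42127 - \frac{20}{13}}{\left(19 - 124\right) + \left(3 + 45796 - 3424\right)} = \frac{42127 - \frac{20}{13}}{-105 + 42375} = \frac{547631}{13 \cdot 42270} = \frac{547631}{13} \cdot \frac{1}{42270} = \frac{547631}{549510}$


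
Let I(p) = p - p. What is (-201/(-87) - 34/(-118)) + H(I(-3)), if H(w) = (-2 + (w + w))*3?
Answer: -5820/1711 ≈ -3.4015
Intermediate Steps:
I(p) = 0
H(w) = -6 + 6*w (H(w) = (-2 + 2*w)*3 = -6 + 6*w)
(-201/(-87) - 34/(-118)) + H(I(-3)) = (-201/(-87) - 34/(-118)) + (-6 + 6*0) = (-201*(-1/87) - 34*(-1/118)) + (-6 + 0) = (67/29 + 17/59) - 6 = 4446/1711 - 6 = -5820/1711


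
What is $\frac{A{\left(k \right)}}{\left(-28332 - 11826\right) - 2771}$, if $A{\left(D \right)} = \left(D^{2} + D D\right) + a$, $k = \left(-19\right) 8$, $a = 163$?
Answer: $- \frac{46371}{42929} \approx -1.0802$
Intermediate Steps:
$k = -152$
$A{\left(D \right)} = 163 + 2 D^{2}$ ($A{\left(D \right)} = \left(D^{2} + D D\right) + 163 = \left(D^{2} + D^{2}\right) + 163 = 2 D^{2} + 163 = 163 + 2 D^{2}$)
$\frac{A{\left(k \right)}}{\left(-28332 - 11826\right) - 2771} = \frac{163 + 2 \left(-152\right)^{2}}{\left(-28332 - 11826\right) - 2771} = \frac{163 + 2 \cdot 23104}{-40158 - 2771} = \frac{163 + 46208}{-42929} = 46371 \left(- \frac{1}{42929}\right) = - \frac{46371}{42929}$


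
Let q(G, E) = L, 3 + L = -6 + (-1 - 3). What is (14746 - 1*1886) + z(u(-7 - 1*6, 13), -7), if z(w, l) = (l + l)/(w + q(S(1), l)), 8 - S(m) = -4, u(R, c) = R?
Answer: 167187/13 ≈ 12861.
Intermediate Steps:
S(m) = 12 (S(m) = 8 - 1*(-4) = 8 + 4 = 12)
L = -13 (L = -3 + (-6 + (-1 - 3)) = -3 + (-6 - 4) = -3 - 10 = -13)
q(G, E) = -13
z(w, l) = 2*l/(-13 + w) (z(w, l) = (l + l)/(w - 13) = (2*l)/(-13 + w) = 2*l/(-13 + w))
(14746 - 1*1886) + z(u(-7 - 1*6, 13), -7) = (14746 - 1*1886) + 2*(-7)/(-13 + (-7 - 1*6)) = (14746 - 1886) + 2*(-7)/(-13 + (-7 - 6)) = 12860 + 2*(-7)/(-13 - 13) = 12860 + 2*(-7)/(-26) = 12860 + 2*(-7)*(-1/26) = 12860 + 7/13 = 167187/13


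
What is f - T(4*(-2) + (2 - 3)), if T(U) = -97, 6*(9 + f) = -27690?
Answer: -4527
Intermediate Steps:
f = -4624 (f = -9 + (⅙)*(-27690) = -9 - 4615 = -4624)
f - T(4*(-2) + (2 - 3)) = -4624 - 1*(-97) = -4624 + 97 = -4527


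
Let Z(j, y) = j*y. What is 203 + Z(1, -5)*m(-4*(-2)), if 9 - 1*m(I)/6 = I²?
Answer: 1853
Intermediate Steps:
m(I) = 54 - 6*I²
203 + Z(1, -5)*m(-4*(-2)) = 203 + (1*(-5))*(54 - 6*(-4*(-2))²) = 203 - 5*(54 - 6*8²) = 203 - 5*(54 - 6*64) = 203 - 5*(54 - 384) = 203 - 5*(-330) = 203 + 1650 = 1853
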